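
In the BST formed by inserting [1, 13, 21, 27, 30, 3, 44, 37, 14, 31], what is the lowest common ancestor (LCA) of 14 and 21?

Tree insertion order: [1, 13, 21, 27, 30, 3, 44, 37, 14, 31]
Tree (level-order array): [1, None, 13, 3, 21, None, None, 14, 27, None, None, None, 30, None, 44, 37, None, 31]
In a BST, the LCA of p=14, q=21 is the first node v on the
root-to-leaf path with p <= v <= q (go left if both < v, right if both > v).
Walk from root:
  at 1: both 14 and 21 > 1, go right
  at 13: both 14 and 21 > 13, go right
  at 21: 14 <= 21 <= 21, this is the LCA
LCA = 21


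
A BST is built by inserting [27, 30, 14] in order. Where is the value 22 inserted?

Starting tree (level order): [27, 14, 30]
Insertion path: 27 -> 14
Result: insert 22 as right child of 14
Final tree (level order): [27, 14, 30, None, 22]


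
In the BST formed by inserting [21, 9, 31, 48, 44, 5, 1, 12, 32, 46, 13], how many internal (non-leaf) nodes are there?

Tree built from: [21, 9, 31, 48, 44, 5, 1, 12, 32, 46, 13]
Tree (level-order array): [21, 9, 31, 5, 12, None, 48, 1, None, None, 13, 44, None, None, None, None, None, 32, 46]
Rule: An internal node has at least one child.
Per-node child counts:
  node 21: 2 child(ren)
  node 9: 2 child(ren)
  node 5: 1 child(ren)
  node 1: 0 child(ren)
  node 12: 1 child(ren)
  node 13: 0 child(ren)
  node 31: 1 child(ren)
  node 48: 1 child(ren)
  node 44: 2 child(ren)
  node 32: 0 child(ren)
  node 46: 0 child(ren)
Matching nodes: [21, 9, 5, 12, 31, 48, 44]
Count of internal (non-leaf) nodes: 7


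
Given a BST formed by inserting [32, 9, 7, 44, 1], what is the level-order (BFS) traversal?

Tree insertion order: [32, 9, 7, 44, 1]
Tree (level-order array): [32, 9, 44, 7, None, None, None, 1]
BFS from the root, enqueuing left then right child of each popped node:
  queue [32] -> pop 32, enqueue [9, 44], visited so far: [32]
  queue [9, 44] -> pop 9, enqueue [7], visited so far: [32, 9]
  queue [44, 7] -> pop 44, enqueue [none], visited so far: [32, 9, 44]
  queue [7] -> pop 7, enqueue [1], visited so far: [32, 9, 44, 7]
  queue [1] -> pop 1, enqueue [none], visited so far: [32, 9, 44, 7, 1]
Result: [32, 9, 44, 7, 1]


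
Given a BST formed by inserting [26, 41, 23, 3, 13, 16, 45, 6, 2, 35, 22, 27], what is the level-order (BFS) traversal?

Tree insertion order: [26, 41, 23, 3, 13, 16, 45, 6, 2, 35, 22, 27]
Tree (level-order array): [26, 23, 41, 3, None, 35, 45, 2, 13, 27, None, None, None, None, None, 6, 16, None, None, None, None, None, 22]
BFS from the root, enqueuing left then right child of each popped node:
  queue [26] -> pop 26, enqueue [23, 41], visited so far: [26]
  queue [23, 41] -> pop 23, enqueue [3], visited so far: [26, 23]
  queue [41, 3] -> pop 41, enqueue [35, 45], visited so far: [26, 23, 41]
  queue [3, 35, 45] -> pop 3, enqueue [2, 13], visited so far: [26, 23, 41, 3]
  queue [35, 45, 2, 13] -> pop 35, enqueue [27], visited so far: [26, 23, 41, 3, 35]
  queue [45, 2, 13, 27] -> pop 45, enqueue [none], visited so far: [26, 23, 41, 3, 35, 45]
  queue [2, 13, 27] -> pop 2, enqueue [none], visited so far: [26, 23, 41, 3, 35, 45, 2]
  queue [13, 27] -> pop 13, enqueue [6, 16], visited so far: [26, 23, 41, 3, 35, 45, 2, 13]
  queue [27, 6, 16] -> pop 27, enqueue [none], visited so far: [26, 23, 41, 3, 35, 45, 2, 13, 27]
  queue [6, 16] -> pop 6, enqueue [none], visited so far: [26, 23, 41, 3, 35, 45, 2, 13, 27, 6]
  queue [16] -> pop 16, enqueue [22], visited so far: [26, 23, 41, 3, 35, 45, 2, 13, 27, 6, 16]
  queue [22] -> pop 22, enqueue [none], visited so far: [26, 23, 41, 3, 35, 45, 2, 13, 27, 6, 16, 22]
Result: [26, 23, 41, 3, 35, 45, 2, 13, 27, 6, 16, 22]


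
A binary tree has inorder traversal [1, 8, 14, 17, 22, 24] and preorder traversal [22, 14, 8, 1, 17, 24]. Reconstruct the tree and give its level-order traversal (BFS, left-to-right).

Inorder:  [1, 8, 14, 17, 22, 24]
Preorder: [22, 14, 8, 1, 17, 24]
Algorithm: preorder visits root first, so consume preorder in order;
for each root, split the current inorder slice at that value into
left-subtree inorder and right-subtree inorder, then recurse.
Recursive splits:
  root=22; inorder splits into left=[1, 8, 14, 17], right=[24]
  root=14; inorder splits into left=[1, 8], right=[17]
  root=8; inorder splits into left=[1], right=[]
  root=1; inorder splits into left=[], right=[]
  root=17; inorder splits into left=[], right=[]
  root=24; inorder splits into left=[], right=[]
Reconstructed level-order: [22, 14, 24, 8, 17, 1]


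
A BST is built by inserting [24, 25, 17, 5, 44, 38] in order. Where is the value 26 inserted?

Starting tree (level order): [24, 17, 25, 5, None, None, 44, None, None, 38]
Insertion path: 24 -> 25 -> 44 -> 38
Result: insert 26 as left child of 38
Final tree (level order): [24, 17, 25, 5, None, None, 44, None, None, 38, None, 26]


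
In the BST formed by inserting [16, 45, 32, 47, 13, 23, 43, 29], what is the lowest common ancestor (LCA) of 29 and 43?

Tree insertion order: [16, 45, 32, 47, 13, 23, 43, 29]
Tree (level-order array): [16, 13, 45, None, None, 32, 47, 23, 43, None, None, None, 29]
In a BST, the LCA of p=29, q=43 is the first node v on the
root-to-leaf path with p <= v <= q (go left if both < v, right if both > v).
Walk from root:
  at 16: both 29 and 43 > 16, go right
  at 45: both 29 and 43 < 45, go left
  at 32: 29 <= 32 <= 43, this is the LCA
LCA = 32


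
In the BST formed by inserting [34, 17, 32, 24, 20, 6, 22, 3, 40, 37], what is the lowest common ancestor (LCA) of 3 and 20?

Tree insertion order: [34, 17, 32, 24, 20, 6, 22, 3, 40, 37]
Tree (level-order array): [34, 17, 40, 6, 32, 37, None, 3, None, 24, None, None, None, None, None, 20, None, None, 22]
In a BST, the LCA of p=3, q=20 is the first node v on the
root-to-leaf path with p <= v <= q (go left if both < v, right if both > v).
Walk from root:
  at 34: both 3 and 20 < 34, go left
  at 17: 3 <= 17 <= 20, this is the LCA
LCA = 17


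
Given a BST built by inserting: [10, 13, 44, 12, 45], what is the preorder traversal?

Tree insertion order: [10, 13, 44, 12, 45]
Tree (level-order array): [10, None, 13, 12, 44, None, None, None, 45]
Preorder traversal: [10, 13, 12, 44, 45]


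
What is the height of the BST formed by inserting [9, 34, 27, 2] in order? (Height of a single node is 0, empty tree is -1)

Insertion order: [9, 34, 27, 2]
Tree (level-order array): [9, 2, 34, None, None, 27]
Compute height bottom-up (empty subtree = -1):
  height(2) = 1 + max(-1, -1) = 0
  height(27) = 1 + max(-1, -1) = 0
  height(34) = 1 + max(0, -1) = 1
  height(9) = 1 + max(0, 1) = 2
Height = 2


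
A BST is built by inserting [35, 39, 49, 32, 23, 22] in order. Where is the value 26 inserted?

Starting tree (level order): [35, 32, 39, 23, None, None, 49, 22]
Insertion path: 35 -> 32 -> 23
Result: insert 26 as right child of 23
Final tree (level order): [35, 32, 39, 23, None, None, 49, 22, 26]


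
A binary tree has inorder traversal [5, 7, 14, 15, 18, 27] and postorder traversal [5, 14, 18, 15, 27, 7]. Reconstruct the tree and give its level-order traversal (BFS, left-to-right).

Inorder:   [5, 7, 14, 15, 18, 27]
Postorder: [5, 14, 18, 15, 27, 7]
Algorithm: postorder visits root last, so walk postorder right-to-left;
each value is the root of the current inorder slice — split it at that
value, recurse on the right subtree first, then the left.
Recursive splits:
  root=7; inorder splits into left=[5], right=[14, 15, 18, 27]
  root=27; inorder splits into left=[14, 15, 18], right=[]
  root=15; inorder splits into left=[14], right=[18]
  root=18; inorder splits into left=[], right=[]
  root=14; inorder splits into left=[], right=[]
  root=5; inorder splits into left=[], right=[]
Reconstructed level-order: [7, 5, 27, 15, 14, 18]


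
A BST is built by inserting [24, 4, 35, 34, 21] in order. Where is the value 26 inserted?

Starting tree (level order): [24, 4, 35, None, 21, 34]
Insertion path: 24 -> 35 -> 34
Result: insert 26 as left child of 34
Final tree (level order): [24, 4, 35, None, 21, 34, None, None, None, 26]


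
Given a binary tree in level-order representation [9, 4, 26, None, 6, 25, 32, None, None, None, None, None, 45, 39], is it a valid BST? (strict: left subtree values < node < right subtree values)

Level-order array: [9, 4, 26, None, 6, 25, 32, None, None, None, None, None, 45, 39]
Validate using subtree bounds (lo, hi): at each node, require lo < value < hi,
then recurse left with hi=value and right with lo=value.
Preorder trace (stopping at first violation):
  at node 9 with bounds (-inf, +inf): OK
  at node 4 with bounds (-inf, 9): OK
  at node 6 with bounds (4, 9): OK
  at node 26 with bounds (9, +inf): OK
  at node 25 with bounds (9, 26): OK
  at node 32 with bounds (26, +inf): OK
  at node 45 with bounds (32, +inf): OK
  at node 39 with bounds (32, 45): OK
No violation found at any node.
Result: Valid BST


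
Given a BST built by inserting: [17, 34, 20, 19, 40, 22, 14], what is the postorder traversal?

Tree insertion order: [17, 34, 20, 19, 40, 22, 14]
Tree (level-order array): [17, 14, 34, None, None, 20, 40, 19, 22]
Postorder traversal: [14, 19, 22, 20, 40, 34, 17]


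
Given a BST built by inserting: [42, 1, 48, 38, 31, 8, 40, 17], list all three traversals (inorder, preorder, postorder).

Tree insertion order: [42, 1, 48, 38, 31, 8, 40, 17]
Tree (level-order array): [42, 1, 48, None, 38, None, None, 31, 40, 8, None, None, None, None, 17]
Inorder (L, root, R): [1, 8, 17, 31, 38, 40, 42, 48]
Preorder (root, L, R): [42, 1, 38, 31, 8, 17, 40, 48]
Postorder (L, R, root): [17, 8, 31, 40, 38, 1, 48, 42]


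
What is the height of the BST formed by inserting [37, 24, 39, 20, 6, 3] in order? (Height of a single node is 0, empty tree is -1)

Insertion order: [37, 24, 39, 20, 6, 3]
Tree (level-order array): [37, 24, 39, 20, None, None, None, 6, None, 3]
Compute height bottom-up (empty subtree = -1):
  height(3) = 1 + max(-1, -1) = 0
  height(6) = 1 + max(0, -1) = 1
  height(20) = 1 + max(1, -1) = 2
  height(24) = 1 + max(2, -1) = 3
  height(39) = 1 + max(-1, -1) = 0
  height(37) = 1 + max(3, 0) = 4
Height = 4


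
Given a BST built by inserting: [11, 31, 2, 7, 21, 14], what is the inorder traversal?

Tree insertion order: [11, 31, 2, 7, 21, 14]
Tree (level-order array): [11, 2, 31, None, 7, 21, None, None, None, 14]
Inorder traversal: [2, 7, 11, 14, 21, 31]


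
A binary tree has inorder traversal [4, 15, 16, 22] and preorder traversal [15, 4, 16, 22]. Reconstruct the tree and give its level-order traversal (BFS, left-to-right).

Inorder:  [4, 15, 16, 22]
Preorder: [15, 4, 16, 22]
Algorithm: preorder visits root first, so consume preorder in order;
for each root, split the current inorder slice at that value into
left-subtree inorder and right-subtree inorder, then recurse.
Recursive splits:
  root=15; inorder splits into left=[4], right=[16, 22]
  root=4; inorder splits into left=[], right=[]
  root=16; inorder splits into left=[], right=[22]
  root=22; inorder splits into left=[], right=[]
Reconstructed level-order: [15, 4, 16, 22]


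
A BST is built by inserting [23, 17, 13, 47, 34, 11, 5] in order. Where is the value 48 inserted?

Starting tree (level order): [23, 17, 47, 13, None, 34, None, 11, None, None, None, 5]
Insertion path: 23 -> 47
Result: insert 48 as right child of 47
Final tree (level order): [23, 17, 47, 13, None, 34, 48, 11, None, None, None, None, None, 5]


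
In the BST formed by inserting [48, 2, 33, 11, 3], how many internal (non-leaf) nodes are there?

Tree built from: [48, 2, 33, 11, 3]
Tree (level-order array): [48, 2, None, None, 33, 11, None, 3]
Rule: An internal node has at least one child.
Per-node child counts:
  node 48: 1 child(ren)
  node 2: 1 child(ren)
  node 33: 1 child(ren)
  node 11: 1 child(ren)
  node 3: 0 child(ren)
Matching nodes: [48, 2, 33, 11]
Count of internal (non-leaf) nodes: 4


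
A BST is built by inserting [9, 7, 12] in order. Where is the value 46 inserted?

Starting tree (level order): [9, 7, 12]
Insertion path: 9 -> 12
Result: insert 46 as right child of 12
Final tree (level order): [9, 7, 12, None, None, None, 46]


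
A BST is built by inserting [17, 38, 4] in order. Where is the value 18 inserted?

Starting tree (level order): [17, 4, 38]
Insertion path: 17 -> 38
Result: insert 18 as left child of 38
Final tree (level order): [17, 4, 38, None, None, 18]


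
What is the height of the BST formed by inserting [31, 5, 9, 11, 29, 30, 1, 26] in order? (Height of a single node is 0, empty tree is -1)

Insertion order: [31, 5, 9, 11, 29, 30, 1, 26]
Tree (level-order array): [31, 5, None, 1, 9, None, None, None, 11, None, 29, 26, 30]
Compute height bottom-up (empty subtree = -1):
  height(1) = 1 + max(-1, -1) = 0
  height(26) = 1 + max(-1, -1) = 0
  height(30) = 1 + max(-1, -1) = 0
  height(29) = 1 + max(0, 0) = 1
  height(11) = 1 + max(-1, 1) = 2
  height(9) = 1 + max(-1, 2) = 3
  height(5) = 1 + max(0, 3) = 4
  height(31) = 1 + max(4, -1) = 5
Height = 5


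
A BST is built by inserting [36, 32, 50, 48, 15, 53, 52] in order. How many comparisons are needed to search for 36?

Search path for 36: 36
Found: True
Comparisons: 1


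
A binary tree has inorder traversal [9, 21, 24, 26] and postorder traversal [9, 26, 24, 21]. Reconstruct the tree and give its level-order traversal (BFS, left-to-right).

Inorder:   [9, 21, 24, 26]
Postorder: [9, 26, 24, 21]
Algorithm: postorder visits root last, so walk postorder right-to-left;
each value is the root of the current inorder slice — split it at that
value, recurse on the right subtree first, then the left.
Recursive splits:
  root=21; inorder splits into left=[9], right=[24, 26]
  root=24; inorder splits into left=[], right=[26]
  root=26; inorder splits into left=[], right=[]
  root=9; inorder splits into left=[], right=[]
Reconstructed level-order: [21, 9, 24, 26]


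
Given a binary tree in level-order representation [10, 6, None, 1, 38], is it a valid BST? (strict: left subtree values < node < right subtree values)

Level-order array: [10, 6, None, 1, 38]
Validate using subtree bounds (lo, hi): at each node, require lo < value < hi,
then recurse left with hi=value and right with lo=value.
Preorder trace (stopping at first violation):
  at node 10 with bounds (-inf, +inf): OK
  at node 6 with bounds (-inf, 10): OK
  at node 1 with bounds (-inf, 6): OK
  at node 38 with bounds (6, 10): VIOLATION
Node 38 violates its bound: not (6 < 38 < 10).
Result: Not a valid BST


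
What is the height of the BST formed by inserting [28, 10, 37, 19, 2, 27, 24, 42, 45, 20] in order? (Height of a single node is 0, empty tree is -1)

Insertion order: [28, 10, 37, 19, 2, 27, 24, 42, 45, 20]
Tree (level-order array): [28, 10, 37, 2, 19, None, 42, None, None, None, 27, None, 45, 24, None, None, None, 20]
Compute height bottom-up (empty subtree = -1):
  height(2) = 1 + max(-1, -1) = 0
  height(20) = 1 + max(-1, -1) = 0
  height(24) = 1 + max(0, -1) = 1
  height(27) = 1 + max(1, -1) = 2
  height(19) = 1 + max(-1, 2) = 3
  height(10) = 1 + max(0, 3) = 4
  height(45) = 1 + max(-1, -1) = 0
  height(42) = 1 + max(-1, 0) = 1
  height(37) = 1 + max(-1, 1) = 2
  height(28) = 1 + max(4, 2) = 5
Height = 5


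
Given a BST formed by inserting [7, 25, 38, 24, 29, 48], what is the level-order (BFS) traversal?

Tree insertion order: [7, 25, 38, 24, 29, 48]
Tree (level-order array): [7, None, 25, 24, 38, None, None, 29, 48]
BFS from the root, enqueuing left then right child of each popped node:
  queue [7] -> pop 7, enqueue [25], visited so far: [7]
  queue [25] -> pop 25, enqueue [24, 38], visited so far: [7, 25]
  queue [24, 38] -> pop 24, enqueue [none], visited so far: [7, 25, 24]
  queue [38] -> pop 38, enqueue [29, 48], visited so far: [7, 25, 24, 38]
  queue [29, 48] -> pop 29, enqueue [none], visited so far: [7, 25, 24, 38, 29]
  queue [48] -> pop 48, enqueue [none], visited so far: [7, 25, 24, 38, 29, 48]
Result: [7, 25, 24, 38, 29, 48]


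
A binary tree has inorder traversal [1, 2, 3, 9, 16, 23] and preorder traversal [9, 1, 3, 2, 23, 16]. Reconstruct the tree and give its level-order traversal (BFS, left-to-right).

Inorder:  [1, 2, 3, 9, 16, 23]
Preorder: [9, 1, 3, 2, 23, 16]
Algorithm: preorder visits root first, so consume preorder in order;
for each root, split the current inorder slice at that value into
left-subtree inorder and right-subtree inorder, then recurse.
Recursive splits:
  root=9; inorder splits into left=[1, 2, 3], right=[16, 23]
  root=1; inorder splits into left=[], right=[2, 3]
  root=3; inorder splits into left=[2], right=[]
  root=2; inorder splits into left=[], right=[]
  root=23; inorder splits into left=[16], right=[]
  root=16; inorder splits into left=[], right=[]
Reconstructed level-order: [9, 1, 23, 3, 16, 2]


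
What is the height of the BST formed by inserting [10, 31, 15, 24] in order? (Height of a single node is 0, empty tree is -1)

Insertion order: [10, 31, 15, 24]
Tree (level-order array): [10, None, 31, 15, None, None, 24]
Compute height bottom-up (empty subtree = -1):
  height(24) = 1 + max(-1, -1) = 0
  height(15) = 1 + max(-1, 0) = 1
  height(31) = 1 + max(1, -1) = 2
  height(10) = 1 + max(-1, 2) = 3
Height = 3


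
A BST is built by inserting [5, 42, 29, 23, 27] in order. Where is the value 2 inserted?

Starting tree (level order): [5, None, 42, 29, None, 23, None, None, 27]
Insertion path: 5
Result: insert 2 as left child of 5
Final tree (level order): [5, 2, 42, None, None, 29, None, 23, None, None, 27]


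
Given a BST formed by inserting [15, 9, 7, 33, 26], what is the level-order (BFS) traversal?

Tree insertion order: [15, 9, 7, 33, 26]
Tree (level-order array): [15, 9, 33, 7, None, 26]
BFS from the root, enqueuing left then right child of each popped node:
  queue [15] -> pop 15, enqueue [9, 33], visited so far: [15]
  queue [9, 33] -> pop 9, enqueue [7], visited so far: [15, 9]
  queue [33, 7] -> pop 33, enqueue [26], visited so far: [15, 9, 33]
  queue [7, 26] -> pop 7, enqueue [none], visited so far: [15, 9, 33, 7]
  queue [26] -> pop 26, enqueue [none], visited so far: [15, 9, 33, 7, 26]
Result: [15, 9, 33, 7, 26]


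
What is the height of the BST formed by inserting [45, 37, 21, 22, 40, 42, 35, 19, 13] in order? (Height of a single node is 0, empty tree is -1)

Insertion order: [45, 37, 21, 22, 40, 42, 35, 19, 13]
Tree (level-order array): [45, 37, None, 21, 40, 19, 22, None, 42, 13, None, None, 35]
Compute height bottom-up (empty subtree = -1):
  height(13) = 1 + max(-1, -1) = 0
  height(19) = 1 + max(0, -1) = 1
  height(35) = 1 + max(-1, -1) = 0
  height(22) = 1 + max(-1, 0) = 1
  height(21) = 1 + max(1, 1) = 2
  height(42) = 1 + max(-1, -1) = 0
  height(40) = 1 + max(-1, 0) = 1
  height(37) = 1 + max(2, 1) = 3
  height(45) = 1 + max(3, -1) = 4
Height = 4


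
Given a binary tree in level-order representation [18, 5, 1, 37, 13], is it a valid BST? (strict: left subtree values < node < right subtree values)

Level-order array: [18, 5, 1, 37, 13]
Validate using subtree bounds (lo, hi): at each node, require lo < value < hi,
then recurse left with hi=value and right with lo=value.
Preorder trace (stopping at first violation):
  at node 18 with bounds (-inf, +inf): OK
  at node 5 with bounds (-inf, 18): OK
  at node 37 with bounds (-inf, 5): VIOLATION
Node 37 violates its bound: not (-inf < 37 < 5).
Result: Not a valid BST


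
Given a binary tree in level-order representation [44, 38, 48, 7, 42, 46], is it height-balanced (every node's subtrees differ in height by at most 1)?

Tree (level-order array): [44, 38, 48, 7, 42, 46]
Definition: a tree is height-balanced if, at every node, |h(left) - h(right)| <= 1 (empty subtree has height -1).
Bottom-up per-node check:
  node 7: h_left=-1, h_right=-1, diff=0 [OK], height=0
  node 42: h_left=-1, h_right=-1, diff=0 [OK], height=0
  node 38: h_left=0, h_right=0, diff=0 [OK], height=1
  node 46: h_left=-1, h_right=-1, diff=0 [OK], height=0
  node 48: h_left=0, h_right=-1, diff=1 [OK], height=1
  node 44: h_left=1, h_right=1, diff=0 [OK], height=2
All nodes satisfy the balance condition.
Result: Balanced


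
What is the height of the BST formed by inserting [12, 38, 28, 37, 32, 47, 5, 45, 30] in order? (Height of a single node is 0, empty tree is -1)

Insertion order: [12, 38, 28, 37, 32, 47, 5, 45, 30]
Tree (level-order array): [12, 5, 38, None, None, 28, 47, None, 37, 45, None, 32, None, None, None, 30]
Compute height bottom-up (empty subtree = -1):
  height(5) = 1 + max(-1, -1) = 0
  height(30) = 1 + max(-1, -1) = 0
  height(32) = 1 + max(0, -1) = 1
  height(37) = 1 + max(1, -1) = 2
  height(28) = 1 + max(-1, 2) = 3
  height(45) = 1 + max(-1, -1) = 0
  height(47) = 1 + max(0, -1) = 1
  height(38) = 1 + max(3, 1) = 4
  height(12) = 1 + max(0, 4) = 5
Height = 5


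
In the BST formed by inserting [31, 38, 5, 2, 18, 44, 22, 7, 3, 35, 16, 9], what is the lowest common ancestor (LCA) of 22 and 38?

Tree insertion order: [31, 38, 5, 2, 18, 44, 22, 7, 3, 35, 16, 9]
Tree (level-order array): [31, 5, 38, 2, 18, 35, 44, None, 3, 7, 22, None, None, None, None, None, None, None, 16, None, None, 9]
In a BST, the LCA of p=22, q=38 is the first node v on the
root-to-leaf path with p <= v <= q (go left if both < v, right if both > v).
Walk from root:
  at 31: 22 <= 31 <= 38, this is the LCA
LCA = 31


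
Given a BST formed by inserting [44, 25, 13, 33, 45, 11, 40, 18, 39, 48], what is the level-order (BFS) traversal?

Tree insertion order: [44, 25, 13, 33, 45, 11, 40, 18, 39, 48]
Tree (level-order array): [44, 25, 45, 13, 33, None, 48, 11, 18, None, 40, None, None, None, None, None, None, 39]
BFS from the root, enqueuing left then right child of each popped node:
  queue [44] -> pop 44, enqueue [25, 45], visited so far: [44]
  queue [25, 45] -> pop 25, enqueue [13, 33], visited so far: [44, 25]
  queue [45, 13, 33] -> pop 45, enqueue [48], visited so far: [44, 25, 45]
  queue [13, 33, 48] -> pop 13, enqueue [11, 18], visited so far: [44, 25, 45, 13]
  queue [33, 48, 11, 18] -> pop 33, enqueue [40], visited so far: [44, 25, 45, 13, 33]
  queue [48, 11, 18, 40] -> pop 48, enqueue [none], visited so far: [44, 25, 45, 13, 33, 48]
  queue [11, 18, 40] -> pop 11, enqueue [none], visited so far: [44, 25, 45, 13, 33, 48, 11]
  queue [18, 40] -> pop 18, enqueue [none], visited so far: [44, 25, 45, 13, 33, 48, 11, 18]
  queue [40] -> pop 40, enqueue [39], visited so far: [44, 25, 45, 13, 33, 48, 11, 18, 40]
  queue [39] -> pop 39, enqueue [none], visited so far: [44, 25, 45, 13, 33, 48, 11, 18, 40, 39]
Result: [44, 25, 45, 13, 33, 48, 11, 18, 40, 39]


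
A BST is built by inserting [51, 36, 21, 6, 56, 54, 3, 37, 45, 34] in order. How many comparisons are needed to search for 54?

Search path for 54: 51 -> 56 -> 54
Found: True
Comparisons: 3


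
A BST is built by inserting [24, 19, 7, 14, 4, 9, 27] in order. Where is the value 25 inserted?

Starting tree (level order): [24, 19, 27, 7, None, None, None, 4, 14, None, None, 9]
Insertion path: 24 -> 27
Result: insert 25 as left child of 27
Final tree (level order): [24, 19, 27, 7, None, 25, None, 4, 14, None, None, None, None, 9]


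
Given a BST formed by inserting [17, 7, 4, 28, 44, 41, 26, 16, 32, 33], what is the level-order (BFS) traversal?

Tree insertion order: [17, 7, 4, 28, 44, 41, 26, 16, 32, 33]
Tree (level-order array): [17, 7, 28, 4, 16, 26, 44, None, None, None, None, None, None, 41, None, 32, None, None, 33]
BFS from the root, enqueuing left then right child of each popped node:
  queue [17] -> pop 17, enqueue [7, 28], visited so far: [17]
  queue [7, 28] -> pop 7, enqueue [4, 16], visited so far: [17, 7]
  queue [28, 4, 16] -> pop 28, enqueue [26, 44], visited so far: [17, 7, 28]
  queue [4, 16, 26, 44] -> pop 4, enqueue [none], visited so far: [17, 7, 28, 4]
  queue [16, 26, 44] -> pop 16, enqueue [none], visited so far: [17, 7, 28, 4, 16]
  queue [26, 44] -> pop 26, enqueue [none], visited so far: [17, 7, 28, 4, 16, 26]
  queue [44] -> pop 44, enqueue [41], visited so far: [17, 7, 28, 4, 16, 26, 44]
  queue [41] -> pop 41, enqueue [32], visited so far: [17, 7, 28, 4, 16, 26, 44, 41]
  queue [32] -> pop 32, enqueue [33], visited so far: [17, 7, 28, 4, 16, 26, 44, 41, 32]
  queue [33] -> pop 33, enqueue [none], visited so far: [17, 7, 28, 4, 16, 26, 44, 41, 32, 33]
Result: [17, 7, 28, 4, 16, 26, 44, 41, 32, 33]


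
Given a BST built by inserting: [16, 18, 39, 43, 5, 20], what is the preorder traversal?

Tree insertion order: [16, 18, 39, 43, 5, 20]
Tree (level-order array): [16, 5, 18, None, None, None, 39, 20, 43]
Preorder traversal: [16, 5, 18, 39, 20, 43]


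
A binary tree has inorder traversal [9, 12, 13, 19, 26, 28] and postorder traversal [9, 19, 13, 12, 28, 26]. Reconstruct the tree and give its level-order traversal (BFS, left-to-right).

Inorder:   [9, 12, 13, 19, 26, 28]
Postorder: [9, 19, 13, 12, 28, 26]
Algorithm: postorder visits root last, so walk postorder right-to-left;
each value is the root of the current inorder slice — split it at that
value, recurse on the right subtree first, then the left.
Recursive splits:
  root=26; inorder splits into left=[9, 12, 13, 19], right=[28]
  root=28; inorder splits into left=[], right=[]
  root=12; inorder splits into left=[9], right=[13, 19]
  root=13; inorder splits into left=[], right=[19]
  root=19; inorder splits into left=[], right=[]
  root=9; inorder splits into left=[], right=[]
Reconstructed level-order: [26, 12, 28, 9, 13, 19]


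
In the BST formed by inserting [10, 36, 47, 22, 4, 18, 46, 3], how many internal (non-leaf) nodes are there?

Tree built from: [10, 36, 47, 22, 4, 18, 46, 3]
Tree (level-order array): [10, 4, 36, 3, None, 22, 47, None, None, 18, None, 46]
Rule: An internal node has at least one child.
Per-node child counts:
  node 10: 2 child(ren)
  node 4: 1 child(ren)
  node 3: 0 child(ren)
  node 36: 2 child(ren)
  node 22: 1 child(ren)
  node 18: 0 child(ren)
  node 47: 1 child(ren)
  node 46: 0 child(ren)
Matching nodes: [10, 4, 36, 22, 47]
Count of internal (non-leaf) nodes: 5


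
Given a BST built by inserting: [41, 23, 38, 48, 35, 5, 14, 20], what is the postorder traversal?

Tree insertion order: [41, 23, 38, 48, 35, 5, 14, 20]
Tree (level-order array): [41, 23, 48, 5, 38, None, None, None, 14, 35, None, None, 20]
Postorder traversal: [20, 14, 5, 35, 38, 23, 48, 41]


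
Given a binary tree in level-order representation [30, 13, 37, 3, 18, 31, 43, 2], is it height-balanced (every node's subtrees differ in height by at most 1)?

Tree (level-order array): [30, 13, 37, 3, 18, 31, 43, 2]
Definition: a tree is height-balanced if, at every node, |h(left) - h(right)| <= 1 (empty subtree has height -1).
Bottom-up per-node check:
  node 2: h_left=-1, h_right=-1, diff=0 [OK], height=0
  node 3: h_left=0, h_right=-1, diff=1 [OK], height=1
  node 18: h_left=-1, h_right=-1, diff=0 [OK], height=0
  node 13: h_left=1, h_right=0, diff=1 [OK], height=2
  node 31: h_left=-1, h_right=-1, diff=0 [OK], height=0
  node 43: h_left=-1, h_right=-1, diff=0 [OK], height=0
  node 37: h_left=0, h_right=0, diff=0 [OK], height=1
  node 30: h_left=2, h_right=1, diff=1 [OK], height=3
All nodes satisfy the balance condition.
Result: Balanced


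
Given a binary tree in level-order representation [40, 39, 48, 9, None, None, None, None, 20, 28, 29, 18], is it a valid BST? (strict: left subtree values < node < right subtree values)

Level-order array: [40, 39, 48, 9, None, None, None, None, 20, 28, 29, 18]
Validate using subtree bounds (lo, hi): at each node, require lo < value < hi,
then recurse left with hi=value and right with lo=value.
Preorder trace (stopping at first violation):
  at node 40 with bounds (-inf, +inf): OK
  at node 39 with bounds (-inf, 40): OK
  at node 9 with bounds (-inf, 39): OK
  at node 20 with bounds (9, 39): OK
  at node 28 with bounds (9, 20): VIOLATION
Node 28 violates its bound: not (9 < 28 < 20).
Result: Not a valid BST


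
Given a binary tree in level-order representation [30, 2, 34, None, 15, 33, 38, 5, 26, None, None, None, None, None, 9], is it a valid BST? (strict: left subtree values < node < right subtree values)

Level-order array: [30, 2, 34, None, 15, 33, 38, 5, 26, None, None, None, None, None, 9]
Validate using subtree bounds (lo, hi): at each node, require lo < value < hi,
then recurse left with hi=value and right with lo=value.
Preorder trace (stopping at first violation):
  at node 30 with bounds (-inf, +inf): OK
  at node 2 with bounds (-inf, 30): OK
  at node 15 with bounds (2, 30): OK
  at node 5 with bounds (2, 15): OK
  at node 9 with bounds (5, 15): OK
  at node 26 with bounds (15, 30): OK
  at node 34 with bounds (30, +inf): OK
  at node 33 with bounds (30, 34): OK
  at node 38 with bounds (34, +inf): OK
No violation found at any node.
Result: Valid BST


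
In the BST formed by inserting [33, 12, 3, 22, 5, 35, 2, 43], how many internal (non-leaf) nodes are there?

Tree built from: [33, 12, 3, 22, 5, 35, 2, 43]
Tree (level-order array): [33, 12, 35, 3, 22, None, 43, 2, 5]
Rule: An internal node has at least one child.
Per-node child counts:
  node 33: 2 child(ren)
  node 12: 2 child(ren)
  node 3: 2 child(ren)
  node 2: 0 child(ren)
  node 5: 0 child(ren)
  node 22: 0 child(ren)
  node 35: 1 child(ren)
  node 43: 0 child(ren)
Matching nodes: [33, 12, 3, 35]
Count of internal (non-leaf) nodes: 4


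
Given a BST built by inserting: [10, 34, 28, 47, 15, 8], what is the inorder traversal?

Tree insertion order: [10, 34, 28, 47, 15, 8]
Tree (level-order array): [10, 8, 34, None, None, 28, 47, 15]
Inorder traversal: [8, 10, 15, 28, 34, 47]


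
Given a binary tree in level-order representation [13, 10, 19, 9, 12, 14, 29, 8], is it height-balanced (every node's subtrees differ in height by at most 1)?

Tree (level-order array): [13, 10, 19, 9, 12, 14, 29, 8]
Definition: a tree is height-balanced if, at every node, |h(left) - h(right)| <= 1 (empty subtree has height -1).
Bottom-up per-node check:
  node 8: h_left=-1, h_right=-1, diff=0 [OK], height=0
  node 9: h_left=0, h_right=-1, diff=1 [OK], height=1
  node 12: h_left=-1, h_right=-1, diff=0 [OK], height=0
  node 10: h_left=1, h_right=0, diff=1 [OK], height=2
  node 14: h_left=-1, h_right=-1, diff=0 [OK], height=0
  node 29: h_left=-1, h_right=-1, diff=0 [OK], height=0
  node 19: h_left=0, h_right=0, diff=0 [OK], height=1
  node 13: h_left=2, h_right=1, diff=1 [OK], height=3
All nodes satisfy the balance condition.
Result: Balanced


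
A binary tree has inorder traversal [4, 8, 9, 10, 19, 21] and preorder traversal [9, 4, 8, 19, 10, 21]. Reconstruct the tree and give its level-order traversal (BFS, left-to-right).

Inorder:  [4, 8, 9, 10, 19, 21]
Preorder: [9, 4, 8, 19, 10, 21]
Algorithm: preorder visits root first, so consume preorder in order;
for each root, split the current inorder slice at that value into
left-subtree inorder and right-subtree inorder, then recurse.
Recursive splits:
  root=9; inorder splits into left=[4, 8], right=[10, 19, 21]
  root=4; inorder splits into left=[], right=[8]
  root=8; inorder splits into left=[], right=[]
  root=19; inorder splits into left=[10], right=[21]
  root=10; inorder splits into left=[], right=[]
  root=21; inorder splits into left=[], right=[]
Reconstructed level-order: [9, 4, 19, 8, 10, 21]


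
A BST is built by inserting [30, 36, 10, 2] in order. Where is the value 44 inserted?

Starting tree (level order): [30, 10, 36, 2]
Insertion path: 30 -> 36
Result: insert 44 as right child of 36
Final tree (level order): [30, 10, 36, 2, None, None, 44]


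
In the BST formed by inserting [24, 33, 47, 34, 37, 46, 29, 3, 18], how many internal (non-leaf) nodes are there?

Tree built from: [24, 33, 47, 34, 37, 46, 29, 3, 18]
Tree (level-order array): [24, 3, 33, None, 18, 29, 47, None, None, None, None, 34, None, None, 37, None, 46]
Rule: An internal node has at least one child.
Per-node child counts:
  node 24: 2 child(ren)
  node 3: 1 child(ren)
  node 18: 0 child(ren)
  node 33: 2 child(ren)
  node 29: 0 child(ren)
  node 47: 1 child(ren)
  node 34: 1 child(ren)
  node 37: 1 child(ren)
  node 46: 0 child(ren)
Matching nodes: [24, 3, 33, 47, 34, 37]
Count of internal (non-leaf) nodes: 6


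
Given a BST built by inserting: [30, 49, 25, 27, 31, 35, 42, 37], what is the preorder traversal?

Tree insertion order: [30, 49, 25, 27, 31, 35, 42, 37]
Tree (level-order array): [30, 25, 49, None, 27, 31, None, None, None, None, 35, None, 42, 37]
Preorder traversal: [30, 25, 27, 49, 31, 35, 42, 37]


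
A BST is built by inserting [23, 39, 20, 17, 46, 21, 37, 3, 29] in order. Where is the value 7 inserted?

Starting tree (level order): [23, 20, 39, 17, 21, 37, 46, 3, None, None, None, 29]
Insertion path: 23 -> 20 -> 17 -> 3
Result: insert 7 as right child of 3
Final tree (level order): [23, 20, 39, 17, 21, 37, 46, 3, None, None, None, 29, None, None, None, None, 7]


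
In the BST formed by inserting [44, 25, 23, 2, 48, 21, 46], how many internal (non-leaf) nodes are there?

Tree built from: [44, 25, 23, 2, 48, 21, 46]
Tree (level-order array): [44, 25, 48, 23, None, 46, None, 2, None, None, None, None, 21]
Rule: An internal node has at least one child.
Per-node child counts:
  node 44: 2 child(ren)
  node 25: 1 child(ren)
  node 23: 1 child(ren)
  node 2: 1 child(ren)
  node 21: 0 child(ren)
  node 48: 1 child(ren)
  node 46: 0 child(ren)
Matching nodes: [44, 25, 23, 2, 48]
Count of internal (non-leaf) nodes: 5


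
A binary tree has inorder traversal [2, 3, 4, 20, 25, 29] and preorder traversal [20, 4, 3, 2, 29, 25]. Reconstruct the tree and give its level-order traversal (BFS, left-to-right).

Inorder:  [2, 3, 4, 20, 25, 29]
Preorder: [20, 4, 3, 2, 29, 25]
Algorithm: preorder visits root first, so consume preorder in order;
for each root, split the current inorder slice at that value into
left-subtree inorder and right-subtree inorder, then recurse.
Recursive splits:
  root=20; inorder splits into left=[2, 3, 4], right=[25, 29]
  root=4; inorder splits into left=[2, 3], right=[]
  root=3; inorder splits into left=[2], right=[]
  root=2; inorder splits into left=[], right=[]
  root=29; inorder splits into left=[25], right=[]
  root=25; inorder splits into left=[], right=[]
Reconstructed level-order: [20, 4, 29, 3, 25, 2]


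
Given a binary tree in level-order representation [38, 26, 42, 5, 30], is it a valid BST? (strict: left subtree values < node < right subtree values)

Level-order array: [38, 26, 42, 5, 30]
Validate using subtree bounds (lo, hi): at each node, require lo < value < hi,
then recurse left with hi=value and right with lo=value.
Preorder trace (stopping at first violation):
  at node 38 with bounds (-inf, +inf): OK
  at node 26 with bounds (-inf, 38): OK
  at node 5 with bounds (-inf, 26): OK
  at node 30 with bounds (26, 38): OK
  at node 42 with bounds (38, +inf): OK
No violation found at any node.
Result: Valid BST


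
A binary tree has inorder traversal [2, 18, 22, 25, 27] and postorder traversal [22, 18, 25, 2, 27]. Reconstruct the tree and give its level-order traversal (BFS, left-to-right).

Inorder:   [2, 18, 22, 25, 27]
Postorder: [22, 18, 25, 2, 27]
Algorithm: postorder visits root last, so walk postorder right-to-left;
each value is the root of the current inorder slice — split it at that
value, recurse on the right subtree first, then the left.
Recursive splits:
  root=27; inorder splits into left=[2, 18, 22, 25], right=[]
  root=2; inorder splits into left=[], right=[18, 22, 25]
  root=25; inorder splits into left=[18, 22], right=[]
  root=18; inorder splits into left=[], right=[22]
  root=22; inorder splits into left=[], right=[]
Reconstructed level-order: [27, 2, 25, 18, 22]


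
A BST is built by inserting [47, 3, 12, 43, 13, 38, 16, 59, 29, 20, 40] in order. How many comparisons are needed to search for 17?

Search path for 17: 47 -> 3 -> 12 -> 43 -> 13 -> 38 -> 16 -> 29 -> 20
Found: False
Comparisons: 9


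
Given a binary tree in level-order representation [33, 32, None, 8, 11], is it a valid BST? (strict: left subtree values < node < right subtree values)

Level-order array: [33, 32, None, 8, 11]
Validate using subtree bounds (lo, hi): at each node, require lo < value < hi,
then recurse left with hi=value and right with lo=value.
Preorder trace (stopping at first violation):
  at node 33 with bounds (-inf, +inf): OK
  at node 32 with bounds (-inf, 33): OK
  at node 8 with bounds (-inf, 32): OK
  at node 11 with bounds (32, 33): VIOLATION
Node 11 violates its bound: not (32 < 11 < 33).
Result: Not a valid BST


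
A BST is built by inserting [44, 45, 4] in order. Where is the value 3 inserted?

Starting tree (level order): [44, 4, 45]
Insertion path: 44 -> 4
Result: insert 3 as left child of 4
Final tree (level order): [44, 4, 45, 3]


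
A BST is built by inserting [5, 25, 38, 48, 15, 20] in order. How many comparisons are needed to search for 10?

Search path for 10: 5 -> 25 -> 15
Found: False
Comparisons: 3


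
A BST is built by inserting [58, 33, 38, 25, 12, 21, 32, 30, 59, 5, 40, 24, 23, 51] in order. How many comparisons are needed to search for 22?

Search path for 22: 58 -> 33 -> 25 -> 12 -> 21 -> 24 -> 23
Found: False
Comparisons: 7


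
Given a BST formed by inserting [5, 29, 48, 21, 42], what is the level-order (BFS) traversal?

Tree insertion order: [5, 29, 48, 21, 42]
Tree (level-order array): [5, None, 29, 21, 48, None, None, 42]
BFS from the root, enqueuing left then right child of each popped node:
  queue [5] -> pop 5, enqueue [29], visited so far: [5]
  queue [29] -> pop 29, enqueue [21, 48], visited so far: [5, 29]
  queue [21, 48] -> pop 21, enqueue [none], visited so far: [5, 29, 21]
  queue [48] -> pop 48, enqueue [42], visited so far: [5, 29, 21, 48]
  queue [42] -> pop 42, enqueue [none], visited so far: [5, 29, 21, 48, 42]
Result: [5, 29, 21, 48, 42]


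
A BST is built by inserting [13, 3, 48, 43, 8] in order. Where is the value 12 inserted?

Starting tree (level order): [13, 3, 48, None, 8, 43]
Insertion path: 13 -> 3 -> 8
Result: insert 12 as right child of 8
Final tree (level order): [13, 3, 48, None, 8, 43, None, None, 12]


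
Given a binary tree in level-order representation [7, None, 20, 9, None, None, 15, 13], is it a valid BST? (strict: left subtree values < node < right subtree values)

Level-order array: [7, None, 20, 9, None, None, 15, 13]
Validate using subtree bounds (lo, hi): at each node, require lo < value < hi,
then recurse left with hi=value and right with lo=value.
Preorder trace (stopping at first violation):
  at node 7 with bounds (-inf, +inf): OK
  at node 20 with bounds (7, +inf): OK
  at node 9 with bounds (7, 20): OK
  at node 15 with bounds (9, 20): OK
  at node 13 with bounds (9, 15): OK
No violation found at any node.
Result: Valid BST


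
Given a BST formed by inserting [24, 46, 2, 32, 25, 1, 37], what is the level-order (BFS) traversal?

Tree insertion order: [24, 46, 2, 32, 25, 1, 37]
Tree (level-order array): [24, 2, 46, 1, None, 32, None, None, None, 25, 37]
BFS from the root, enqueuing left then right child of each popped node:
  queue [24] -> pop 24, enqueue [2, 46], visited so far: [24]
  queue [2, 46] -> pop 2, enqueue [1], visited so far: [24, 2]
  queue [46, 1] -> pop 46, enqueue [32], visited so far: [24, 2, 46]
  queue [1, 32] -> pop 1, enqueue [none], visited so far: [24, 2, 46, 1]
  queue [32] -> pop 32, enqueue [25, 37], visited so far: [24, 2, 46, 1, 32]
  queue [25, 37] -> pop 25, enqueue [none], visited so far: [24, 2, 46, 1, 32, 25]
  queue [37] -> pop 37, enqueue [none], visited so far: [24, 2, 46, 1, 32, 25, 37]
Result: [24, 2, 46, 1, 32, 25, 37]


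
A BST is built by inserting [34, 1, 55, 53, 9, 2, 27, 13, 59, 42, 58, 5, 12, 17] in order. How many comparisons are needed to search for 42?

Search path for 42: 34 -> 55 -> 53 -> 42
Found: True
Comparisons: 4


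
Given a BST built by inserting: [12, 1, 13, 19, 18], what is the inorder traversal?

Tree insertion order: [12, 1, 13, 19, 18]
Tree (level-order array): [12, 1, 13, None, None, None, 19, 18]
Inorder traversal: [1, 12, 13, 18, 19]


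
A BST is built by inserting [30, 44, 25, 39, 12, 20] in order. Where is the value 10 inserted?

Starting tree (level order): [30, 25, 44, 12, None, 39, None, None, 20]
Insertion path: 30 -> 25 -> 12
Result: insert 10 as left child of 12
Final tree (level order): [30, 25, 44, 12, None, 39, None, 10, 20]
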